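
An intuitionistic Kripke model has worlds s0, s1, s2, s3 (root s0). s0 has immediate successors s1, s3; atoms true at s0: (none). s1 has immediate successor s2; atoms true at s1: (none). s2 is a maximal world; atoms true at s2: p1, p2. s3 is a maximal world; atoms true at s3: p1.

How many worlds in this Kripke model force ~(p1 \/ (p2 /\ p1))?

0

s0: does not force it — s0 ||-/- ~(p1 \/ (p2 /\ p1)) since s2 is accessible from s0 and s2 ||- p1 \/ (p2 /\ p1).
s1: does not force it.
s2: does not force it.
s3: does not force it.
Worlds forcing the formula: { }.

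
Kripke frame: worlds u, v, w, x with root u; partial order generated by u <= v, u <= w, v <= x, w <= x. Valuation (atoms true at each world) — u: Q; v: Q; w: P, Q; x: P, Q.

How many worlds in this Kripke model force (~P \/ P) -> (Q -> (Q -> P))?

4

u: forces it.
v: forces it.
w: forces it.
x: forces it.
Worlds forcing the formula: {u, v, w, x}.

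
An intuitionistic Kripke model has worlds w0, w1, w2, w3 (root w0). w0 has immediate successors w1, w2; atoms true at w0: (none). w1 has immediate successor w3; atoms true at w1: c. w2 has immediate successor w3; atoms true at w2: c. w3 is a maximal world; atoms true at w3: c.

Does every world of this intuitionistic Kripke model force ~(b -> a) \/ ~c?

No

Not every world: w0 ||-/- ~(b -> a) \/ ~c.
w0 ||-/- ~(b -> a) \/ ~c: neither disjunct is forced at w0.
w0 ||-/- ~(b -> a) since w0 is accessible from w0 and w0 ||- b -> a.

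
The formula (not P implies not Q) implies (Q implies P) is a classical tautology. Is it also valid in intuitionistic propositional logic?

This is the converse of contraposition, which is not intuitionistically valid.
A Kripke countermodel: worlds 0, 1; order generated by 0 <= 1; atoms true at each world — 0:{Q}; 1:{P,Q}.
0 does not force (not P implies not Q) implies (Q implies P): already at 0 itself, 0 forces not P implies not Q but 0 does not force Q implies P.
0 does not force Q implies P: already at 0 itself, 0 forces Q but 0 does not force P.
0 lacks atom P, so 0 does not force P.
So the root 0 does not force the formula.

No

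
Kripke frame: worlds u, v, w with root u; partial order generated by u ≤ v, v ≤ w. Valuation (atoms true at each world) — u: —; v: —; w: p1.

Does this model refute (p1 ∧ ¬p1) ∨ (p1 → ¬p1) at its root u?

u ⊮ (p1 ∧ ¬p1) ∨ (p1 → ¬p1): neither disjunct is forced at u.
u ⊮ p1 ∧ ¬p1 since u fails p1.
So the root u does not force (p1 ∧ ¬p1) ∨ (p1 → ¬p1); the model is a countermodel.

Yes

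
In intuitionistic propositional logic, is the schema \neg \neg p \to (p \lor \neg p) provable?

No

This is a variant of double-negation elimination (deriving excluded middle from double negation), which is not intuitionistically valid.
A Kripke countermodel: worlds u, v; order generated by u \le v; atoms true at each world — u:{}; v:{p}.
u \nVdash \neg \neg p \to (p \lor \neg p): already at u itself, u \Vdash \neg \neg p but u \nVdash p \lor \neg p.
u \nVdash p \lor \neg p: neither disjunct is forced at u.
u lacks atom p, so u \nVdash p.
So the root u does not force the formula.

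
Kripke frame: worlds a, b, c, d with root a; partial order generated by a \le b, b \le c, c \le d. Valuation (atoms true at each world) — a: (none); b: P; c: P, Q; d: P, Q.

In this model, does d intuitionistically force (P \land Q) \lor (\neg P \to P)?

Yes

d \Vdash (P \land Q) \lor (\neg P \to P) via the disjunct P \land Q.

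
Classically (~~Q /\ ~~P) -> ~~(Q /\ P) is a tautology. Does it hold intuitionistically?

Yes

This is the distribution of double negation over conjunction, which is intuitionistically derivable.
Assume ~~Q, ~~P, and ~(Q /\ P). From Q we'd get ~P (since Q /\ P is refuted), contradicting ~~P; so ~Q, contradicting ~~Q.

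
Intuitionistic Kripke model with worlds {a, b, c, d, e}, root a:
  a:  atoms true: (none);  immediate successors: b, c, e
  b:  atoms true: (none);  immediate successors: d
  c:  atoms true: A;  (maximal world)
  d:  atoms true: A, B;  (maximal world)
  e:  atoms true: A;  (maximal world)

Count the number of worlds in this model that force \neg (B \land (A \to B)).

a: does not force it — a \nVdash \neg (B \land (A \to B)) since d is accessible from a and d \Vdash B \land (A \to B).
b: does not force it.
c: forces it.
d: does not force it.
e: forces it.
Worlds forcing the formula: {c, e}.

2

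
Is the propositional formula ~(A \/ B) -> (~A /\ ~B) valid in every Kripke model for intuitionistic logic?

Yes

This is a constructively valid De Morgan direction (negated disjunction to conjunction of negations), which is intuitionistically derivable.
From ~(A \/ B): if A held then A \/ B would, contradiction — so ~A; similarly ~B.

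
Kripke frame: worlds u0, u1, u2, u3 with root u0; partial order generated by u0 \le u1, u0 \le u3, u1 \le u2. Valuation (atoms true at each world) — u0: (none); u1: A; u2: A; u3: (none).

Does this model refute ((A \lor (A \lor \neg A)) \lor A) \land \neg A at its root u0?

u0 \nVdash ((A \lor (A \lor \neg A)) \lor A) \land \neg A since u0 fails (A \lor (A \lor \neg A)) \lor A.
So the root u0 does not force ((A \lor (A \lor \neg A)) \lor A) \land \neg A; the model is a countermodel.

Yes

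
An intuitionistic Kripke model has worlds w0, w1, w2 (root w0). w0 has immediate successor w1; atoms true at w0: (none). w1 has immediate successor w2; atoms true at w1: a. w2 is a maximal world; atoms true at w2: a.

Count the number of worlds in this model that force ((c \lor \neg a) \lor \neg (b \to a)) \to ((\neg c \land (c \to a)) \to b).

w0: forces it.
w1: forces it.
w2: forces it.
Worlds forcing the formula: {w0, w1, w2}.

3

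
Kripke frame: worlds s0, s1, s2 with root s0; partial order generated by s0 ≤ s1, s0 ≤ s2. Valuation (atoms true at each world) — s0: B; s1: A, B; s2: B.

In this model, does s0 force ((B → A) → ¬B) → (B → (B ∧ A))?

No

s0 ⊮ ((B → A) → ¬B) → (B → (B ∧ A)): at the accessible world s2, s2 ⊩ (B → A) → ¬B but s2 ⊮ B → (B ∧ A).
s2 ⊮ B → (B ∧ A): already at s2 itself, s2 ⊩ B but s2 ⊮ B ∧ A.
s2 ⊮ B ∧ A since s2 fails A.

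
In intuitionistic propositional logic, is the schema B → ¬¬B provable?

Yes

This is double-negation introduction, which is intuitionistically derivable.
If a world forces B then every accessible world forces B (persistence), so none forces ¬B; hence ¬¬B.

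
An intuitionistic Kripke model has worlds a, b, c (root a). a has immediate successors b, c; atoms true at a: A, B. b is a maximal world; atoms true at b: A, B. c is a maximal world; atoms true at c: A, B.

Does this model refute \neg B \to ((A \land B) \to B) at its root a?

a \Vdash \neg B \to ((A \land B) \to B) vacuously: no world accessible from a forces the antecedent \neg B.
So the root a forces \neg B \to ((A \land B) \to B); the model is not a countermodel.

No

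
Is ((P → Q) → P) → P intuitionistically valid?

This is Peirce's law, which is not intuitionistically valid.
A Kripke countermodel: worlds a, b; order generated by a ≤ b; atoms true at each world — a:{}; b:{P}.
a ⊮ ((P → Q) → P) → P: already at a itself, a ⊩ (P → Q) → P but a ⊮ P.
a lacks atom P, so a ⊮ P.
So the root a does not force the formula.

No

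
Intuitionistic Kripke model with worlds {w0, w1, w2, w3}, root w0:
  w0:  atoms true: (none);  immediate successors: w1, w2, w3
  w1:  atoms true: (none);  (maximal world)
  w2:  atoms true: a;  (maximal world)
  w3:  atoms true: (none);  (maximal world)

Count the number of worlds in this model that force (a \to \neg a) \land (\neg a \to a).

0

w0: does not force it — w0 \nVdash (a \to \neg a) \land (\neg a \to a) since w0 fails a \to \neg a.
w1: does not force it — w1 \nVdash (a \to \neg a) \land (\neg a \to a) since w1 fails \neg a \to a.
w2: does not force it — w2 \nVdash (a \to \neg a) \land (\neg a \to a) since w2 fails a \to \neg a.
w3: does not force it.
Worlds forcing the formula: { }.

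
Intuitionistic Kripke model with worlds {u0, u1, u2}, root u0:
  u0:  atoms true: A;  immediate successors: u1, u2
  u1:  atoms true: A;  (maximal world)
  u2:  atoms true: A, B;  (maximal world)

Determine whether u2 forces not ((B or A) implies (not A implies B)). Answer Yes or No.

u2 does not force not ((B or A) implies (not A implies B)) since u2 is accessible from u2 and u2 forces (B or A) implies (not A implies B).
u2 forces (B or A) implies (not A implies B): every world accessible from u2 that forces B or A (namely u2) also forces not A implies B.

No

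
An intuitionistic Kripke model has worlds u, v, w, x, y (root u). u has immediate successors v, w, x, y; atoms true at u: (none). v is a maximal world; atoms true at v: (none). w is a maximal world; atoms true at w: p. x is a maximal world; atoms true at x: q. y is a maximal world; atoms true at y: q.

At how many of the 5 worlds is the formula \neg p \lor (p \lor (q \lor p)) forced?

4

u: does not force it — u \nVdash \neg p \lor (p \lor (q \lor p)): neither disjunct is forced at u.
v: forces it.
w: forces it.
x: forces it.
y: forces it.
Worlds forcing the formula: {v, w, x, y}.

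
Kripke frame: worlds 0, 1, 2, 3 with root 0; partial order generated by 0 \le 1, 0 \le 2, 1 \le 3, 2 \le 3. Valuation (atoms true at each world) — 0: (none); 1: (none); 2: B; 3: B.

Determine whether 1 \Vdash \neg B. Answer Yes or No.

1 \nVdash \neg B since 3 is accessible from 1 and 3 \Vdash B.

No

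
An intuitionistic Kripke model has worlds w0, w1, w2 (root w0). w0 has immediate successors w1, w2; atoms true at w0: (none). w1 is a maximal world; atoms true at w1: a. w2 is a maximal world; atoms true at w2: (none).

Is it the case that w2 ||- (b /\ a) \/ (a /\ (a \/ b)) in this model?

No

w2 ||-/- (b /\ a) \/ (a /\ (a \/ b)): neither disjunct is forced at w2.
w2 ||-/- b /\ a since w2 fails b.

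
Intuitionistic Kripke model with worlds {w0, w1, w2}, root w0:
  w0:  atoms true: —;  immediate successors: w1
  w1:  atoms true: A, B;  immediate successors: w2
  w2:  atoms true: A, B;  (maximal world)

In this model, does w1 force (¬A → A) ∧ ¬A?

w1 ⊮ (¬A → A) ∧ ¬A since w1 fails ¬A.

No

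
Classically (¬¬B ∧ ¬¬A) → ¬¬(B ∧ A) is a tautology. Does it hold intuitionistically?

This is the distribution of double negation over conjunction, which is intuitionistically derivable.
Assume ¬¬B, ¬¬A, and ¬(B ∧ A). From B we'd get ¬A (since B ∧ A is refuted), contradicting ¬¬A; so ¬B, contradicting ¬¬B.

Yes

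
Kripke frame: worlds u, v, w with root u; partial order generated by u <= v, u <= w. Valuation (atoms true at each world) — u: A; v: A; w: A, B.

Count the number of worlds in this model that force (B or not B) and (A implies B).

1

u: does not force it — u does not force (B or not B) and (A implies B) since u fails B or not B.
v: does not force it.
w: forces it.
Worlds forcing the formula: {w}.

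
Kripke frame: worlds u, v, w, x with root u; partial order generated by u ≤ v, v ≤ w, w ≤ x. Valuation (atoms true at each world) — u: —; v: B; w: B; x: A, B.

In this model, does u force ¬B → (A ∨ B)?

Yes

u ⊩ ¬B → (A ∨ B) vacuously: no world accessible from u forces the antecedent ¬B.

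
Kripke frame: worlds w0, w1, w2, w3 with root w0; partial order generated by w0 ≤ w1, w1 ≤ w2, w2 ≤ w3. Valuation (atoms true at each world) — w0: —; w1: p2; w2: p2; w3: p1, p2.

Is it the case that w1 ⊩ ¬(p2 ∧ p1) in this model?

w1 ⊮ ¬(p2 ∧ p1) since w3 is accessible from w1 and w3 ⊩ p2 ∧ p1.
w3 ⊩ p2 ∧ p1 since w3 forces both conjuncts.

No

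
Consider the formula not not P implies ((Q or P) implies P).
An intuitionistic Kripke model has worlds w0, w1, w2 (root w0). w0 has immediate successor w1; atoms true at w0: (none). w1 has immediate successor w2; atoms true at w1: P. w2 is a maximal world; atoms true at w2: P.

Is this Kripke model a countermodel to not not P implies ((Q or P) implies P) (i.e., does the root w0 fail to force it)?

No

w0 forces not not P implies ((Q or P) implies P): every world accessible from w0 that forces not not P (namely w0, w1, w2) also forces (Q or P) implies P.
So the root w0 forces not not P implies ((Q or P) implies P); the model is not a countermodel.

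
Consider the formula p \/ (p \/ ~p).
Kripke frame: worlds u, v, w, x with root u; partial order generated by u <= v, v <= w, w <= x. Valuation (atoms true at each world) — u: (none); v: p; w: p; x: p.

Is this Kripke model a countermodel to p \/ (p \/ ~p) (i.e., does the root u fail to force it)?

Yes

u ||-/- p \/ (p \/ ~p): neither disjunct is forced at u.
u lacks atom p, so u ||-/- p.
So the root u does not force p \/ (p \/ ~p); the model is a countermodel.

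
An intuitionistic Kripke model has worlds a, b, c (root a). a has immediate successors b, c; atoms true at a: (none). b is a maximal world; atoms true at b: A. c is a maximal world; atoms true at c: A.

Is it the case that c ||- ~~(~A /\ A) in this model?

c ||-/- ~~(~A /\ A) since c is accessible from c and c ||- ~(~A /\ A).
c ||- ~(~A /\ A): no world accessible from c forces ~A /\ A.

No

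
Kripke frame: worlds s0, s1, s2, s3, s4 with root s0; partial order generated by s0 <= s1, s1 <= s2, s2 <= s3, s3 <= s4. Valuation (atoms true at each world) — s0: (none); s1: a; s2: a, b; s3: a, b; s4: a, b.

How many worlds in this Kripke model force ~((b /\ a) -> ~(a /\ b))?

s0: forces it.
s1: forces it.
s2: forces it.
s3: forces it.
s4: forces it.
Worlds forcing the formula: {s0, s1, s2, s3, s4}.

5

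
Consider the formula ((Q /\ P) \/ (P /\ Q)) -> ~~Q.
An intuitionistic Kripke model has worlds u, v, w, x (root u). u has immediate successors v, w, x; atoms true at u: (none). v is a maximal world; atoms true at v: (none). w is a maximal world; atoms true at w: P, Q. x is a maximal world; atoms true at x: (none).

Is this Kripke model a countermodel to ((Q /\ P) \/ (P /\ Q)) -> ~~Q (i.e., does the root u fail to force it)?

No

u ||- ((Q /\ P) \/ (P /\ Q)) -> ~~Q: every world accessible from u that forces (Q /\ P) \/ (P /\ Q) (namely w) also forces ~~Q.
So the root u forces ((Q /\ P) \/ (P /\ Q)) -> ~~Q; the model is not a countermodel.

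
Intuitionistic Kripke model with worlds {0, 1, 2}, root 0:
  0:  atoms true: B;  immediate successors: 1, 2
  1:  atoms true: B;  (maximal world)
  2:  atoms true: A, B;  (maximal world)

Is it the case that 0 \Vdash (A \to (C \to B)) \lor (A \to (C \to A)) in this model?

Yes

0 \Vdash (A \to (C \to B)) \lor (A \to (C \to A)) via the disjunct A \to (C \to B).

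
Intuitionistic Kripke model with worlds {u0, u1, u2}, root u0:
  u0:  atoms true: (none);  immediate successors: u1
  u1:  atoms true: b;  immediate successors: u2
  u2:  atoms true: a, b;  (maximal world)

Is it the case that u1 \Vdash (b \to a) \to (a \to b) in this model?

Yes

u1 \Vdash (b \to a) \to (a \to b): every world accessible from u1 that forces b \to a (namely u2) also forces a \to b.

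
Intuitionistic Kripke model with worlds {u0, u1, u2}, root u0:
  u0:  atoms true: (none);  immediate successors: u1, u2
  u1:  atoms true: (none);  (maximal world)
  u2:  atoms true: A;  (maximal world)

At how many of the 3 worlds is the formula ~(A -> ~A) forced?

u0: does not force it — u0 ||-/- ~(A -> ~A) since u1 is accessible from u0 and u1 ||- A -> ~A.
u1: does not force it — u1 ||-/- ~(A -> ~A) since u1 is accessible from u1 and u1 ||- A -> ~A.
u2: forces it.
Worlds forcing the formula: {u2}.

1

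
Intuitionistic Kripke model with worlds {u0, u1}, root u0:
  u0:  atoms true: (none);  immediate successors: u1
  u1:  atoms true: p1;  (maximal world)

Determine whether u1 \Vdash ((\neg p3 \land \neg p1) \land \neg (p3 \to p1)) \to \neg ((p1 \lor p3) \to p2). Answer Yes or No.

Yes

u1 \Vdash ((\neg p3 \land \neg p1) \land \neg (p3 \to p1)) \to \neg ((p1 \lor p3) \to p2) vacuously: no world accessible from u1 forces the antecedent (\neg p3 \land \neg p1) \land \neg (p3 \to p1).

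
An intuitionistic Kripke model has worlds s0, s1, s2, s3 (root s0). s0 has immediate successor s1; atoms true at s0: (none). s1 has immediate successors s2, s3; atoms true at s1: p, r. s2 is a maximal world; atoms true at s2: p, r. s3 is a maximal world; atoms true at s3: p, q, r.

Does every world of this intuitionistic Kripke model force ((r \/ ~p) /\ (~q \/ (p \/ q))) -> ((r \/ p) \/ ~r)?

Yes

s0 ||- ((r \/ ~p) /\ (~q \/ (p \/ q))) -> ((r \/ p) \/ ~r): every world accessible from s0 that forces (r \/ ~p) /\ (~q \/ (p \/ q)) (namely s1, s2, s3) also forces (r \/ p) \/ ~r.
Since the root s0 forces ((r \/ ~p) /\ (~q \/ (p \/ q))) -> ((r \/ p) \/ ~r) and forcing is persistent (monotone upward), every world forces it.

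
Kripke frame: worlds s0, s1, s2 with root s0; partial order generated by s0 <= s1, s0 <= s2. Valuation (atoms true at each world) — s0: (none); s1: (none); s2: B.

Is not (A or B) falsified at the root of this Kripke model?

s0 does not force not (A or B) since s2 is accessible from s0 and s2 forces A or B.
s2 forces A or B via the disjunct B.
So the root s0 does not force not (A or B); the model is a countermodel.

Yes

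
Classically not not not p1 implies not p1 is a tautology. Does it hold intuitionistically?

Yes

This is triple-negation reduction, which is intuitionistically derivable.
Assume not not not p1 and suppose p1. Then not not p1 (double-negation introduction), contradicting not not not p1. So not p1.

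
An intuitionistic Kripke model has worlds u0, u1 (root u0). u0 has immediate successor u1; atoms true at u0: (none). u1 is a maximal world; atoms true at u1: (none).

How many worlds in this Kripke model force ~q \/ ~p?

u0: forces it.
u1: forces it.
Worlds forcing the formula: {u0, u1}.

2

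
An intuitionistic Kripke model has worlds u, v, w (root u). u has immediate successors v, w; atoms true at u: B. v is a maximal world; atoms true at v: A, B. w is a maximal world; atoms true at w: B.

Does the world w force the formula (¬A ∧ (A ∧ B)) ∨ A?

No

w ⊮ (¬A ∧ (A ∧ B)) ∨ A: neither disjunct is forced at w.
w ⊮ ¬A ∧ (A ∧ B) since w fails A ∧ B.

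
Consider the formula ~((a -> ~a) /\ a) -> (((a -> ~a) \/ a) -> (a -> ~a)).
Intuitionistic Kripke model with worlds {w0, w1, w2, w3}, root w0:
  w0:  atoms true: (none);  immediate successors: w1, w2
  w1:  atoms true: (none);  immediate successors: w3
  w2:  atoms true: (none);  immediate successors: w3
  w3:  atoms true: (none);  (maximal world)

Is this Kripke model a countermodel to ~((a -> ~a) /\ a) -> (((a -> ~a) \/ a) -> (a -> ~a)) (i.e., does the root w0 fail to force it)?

No

w0 ||- ~((a -> ~a) /\ a) -> (((a -> ~a) \/ a) -> (a -> ~a)): every world accessible from w0 that forces ~((a -> ~a) /\ a) (namely w0, w1, w2, w3) also forces ((a -> ~a) \/ a) -> (a -> ~a).
So the root w0 forces ~((a -> ~a) /\ a) -> (((a -> ~a) \/ a) -> (a -> ~a)); the model is not a countermodel.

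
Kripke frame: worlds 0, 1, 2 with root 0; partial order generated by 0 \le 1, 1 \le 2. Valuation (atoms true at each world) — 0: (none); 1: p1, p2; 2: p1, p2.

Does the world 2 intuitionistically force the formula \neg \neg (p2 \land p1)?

Yes

2 \Vdash \neg \neg (p2 \land p1): no world accessible from 2 forces \neg (p2 \land p1).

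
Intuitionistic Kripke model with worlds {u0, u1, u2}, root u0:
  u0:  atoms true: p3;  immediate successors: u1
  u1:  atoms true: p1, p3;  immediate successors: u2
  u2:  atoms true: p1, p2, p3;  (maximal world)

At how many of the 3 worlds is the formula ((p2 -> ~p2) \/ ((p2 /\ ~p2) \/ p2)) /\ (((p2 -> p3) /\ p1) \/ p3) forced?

u0: does not force it — u0 ||-/- ((p2 -> ~p2) \/ ((p2 /\ ~p2) \/ p2)) /\ (((p2 -> p3) /\ p1) \/ p3) since u0 fails (p2 -> ~p2) \/ ((p2 /\ ~p2) \/ p2).
u1: does not force it — u1 ||-/- ((p2 -> ~p2) \/ ((p2 /\ ~p2) \/ p2)) /\ (((p2 -> p3) /\ p1) \/ p3) since u1 fails (p2 -> ~p2) \/ ((p2 /\ ~p2) \/ p2).
u2: forces it.
Worlds forcing the formula: {u2}.

1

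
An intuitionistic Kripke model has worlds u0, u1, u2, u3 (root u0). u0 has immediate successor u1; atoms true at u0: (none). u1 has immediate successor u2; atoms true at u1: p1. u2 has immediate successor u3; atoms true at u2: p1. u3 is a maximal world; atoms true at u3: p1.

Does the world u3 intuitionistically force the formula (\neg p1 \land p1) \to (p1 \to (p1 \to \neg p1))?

Yes

u3 \Vdash (\neg p1 \land p1) \to (p1 \to (p1 \to \neg p1)) vacuously: no world accessible from u3 forces the antecedent \neg p1 \land p1.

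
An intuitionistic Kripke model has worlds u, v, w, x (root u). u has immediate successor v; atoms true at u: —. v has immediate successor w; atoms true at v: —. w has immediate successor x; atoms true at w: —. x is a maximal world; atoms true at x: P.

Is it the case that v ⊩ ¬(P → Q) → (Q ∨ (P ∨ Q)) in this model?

v ⊮ ¬(P → Q) → (Q ∨ (P ∨ Q)): already at v itself, v ⊩ ¬(P → Q) but v ⊮ Q ∨ (P ∨ Q).
v ⊮ Q ∨ (P ∨ Q): neither disjunct is forced at v.
v lacks atom Q, so v ⊮ Q.

No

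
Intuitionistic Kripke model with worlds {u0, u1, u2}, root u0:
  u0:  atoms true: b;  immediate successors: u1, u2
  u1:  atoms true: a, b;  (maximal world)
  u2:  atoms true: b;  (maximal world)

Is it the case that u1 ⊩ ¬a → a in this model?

u1 ⊩ ¬a → a vacuously: no world accessible from u1 forces the antecedent ¬a.

Yes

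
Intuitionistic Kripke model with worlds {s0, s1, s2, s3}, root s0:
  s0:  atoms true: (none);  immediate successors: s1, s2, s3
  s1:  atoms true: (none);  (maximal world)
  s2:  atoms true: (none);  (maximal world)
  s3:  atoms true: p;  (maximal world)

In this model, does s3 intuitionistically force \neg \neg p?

s3 \Vdash \neg \neg p: no world accessible from s3 forces \neg p.

Yes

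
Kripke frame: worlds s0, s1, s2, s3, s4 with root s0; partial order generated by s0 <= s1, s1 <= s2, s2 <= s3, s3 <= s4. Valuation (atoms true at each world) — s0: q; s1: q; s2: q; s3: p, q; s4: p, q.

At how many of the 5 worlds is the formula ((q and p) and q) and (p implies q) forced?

s0: does not force it — s0 does not force ((q and p) and q) and (p implies q) since s0 fails (q and p) and q.
s1: does not force it — s1 does not force ((q and p) and q) and (p implies q) since s1 fails (q and p) and q.
s2: does not force it.
s3: forces it.
s4: forces it.
Worlds forcing the formula: {s3, s4}.

2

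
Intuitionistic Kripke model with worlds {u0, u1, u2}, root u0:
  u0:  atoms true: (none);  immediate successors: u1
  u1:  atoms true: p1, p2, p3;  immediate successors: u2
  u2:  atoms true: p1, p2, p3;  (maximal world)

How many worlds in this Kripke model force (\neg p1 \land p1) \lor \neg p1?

0

u0: does not force it — u0 \nVdash (\neg p1 \land p1) \lor \neg p1: neither disjunct is forced at u0.
u1: does not force it — u1 \nVdash (\neg p1 \land p1) \lor \neg p1: neither disjunct is forced at u1.
u2: does not force it — u2 \nVdash (\neg p1 \land p1) \lor \neg p1: neither disjunct is forced at u2.
Worlds forcing the formula: { }.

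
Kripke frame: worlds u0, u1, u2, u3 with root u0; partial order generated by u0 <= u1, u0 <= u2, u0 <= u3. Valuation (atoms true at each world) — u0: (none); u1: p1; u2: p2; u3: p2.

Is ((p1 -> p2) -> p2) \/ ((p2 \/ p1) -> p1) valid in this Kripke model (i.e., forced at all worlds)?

Yes

u0 ||- ((p1 -> p2) -> p2) \/ ((p2 \/ p1) -> p1) via the disjunct (p1 -> p2) -> p2.
Since the root u0 forces ((p1 -> p2) -> p2) \/ ((p2 \/ p1) -> p1) and forcing is persistent (monotone upward), every world forces it.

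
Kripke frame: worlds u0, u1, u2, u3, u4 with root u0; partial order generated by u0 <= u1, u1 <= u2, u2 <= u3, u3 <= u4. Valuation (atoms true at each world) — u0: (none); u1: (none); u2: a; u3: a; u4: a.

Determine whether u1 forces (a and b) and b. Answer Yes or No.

u1 does not force (a and b) and b since u1 fails a and b.

No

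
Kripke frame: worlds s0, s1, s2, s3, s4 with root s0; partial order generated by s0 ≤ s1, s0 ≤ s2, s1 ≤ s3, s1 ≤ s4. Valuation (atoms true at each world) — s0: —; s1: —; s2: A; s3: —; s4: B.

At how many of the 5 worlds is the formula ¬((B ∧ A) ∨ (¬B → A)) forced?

s0: does not force it — s0 ⊮ ¬((B ∧ A) ∨ (¬B → A)) since s2 is accessible from s0 and s2 ⊩ (B ∧ A) ∨ (¬B → A).
s1: does not force it — s1 ⊮ ¬((B ∧ A) ∨ (¬B → A)) since s4 is accessible from s1 and s4 ⊩ (B ∧ A) ∨ (¬B → A).
s2: does not force it.
s3: forces it.
s4: does not force it.
Worlds forcing the formula: {s3}.

1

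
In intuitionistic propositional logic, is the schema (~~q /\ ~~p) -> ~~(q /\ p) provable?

Yes

This is the distribution of double negation over conjunction, which is intuitionistically derivable.
Assume ~~q, ~~p, and ~(q /\ p). From q we'd get ~p (since q /\ p is refuted), contradicting ~~p; so ~q, contradicting ~~q.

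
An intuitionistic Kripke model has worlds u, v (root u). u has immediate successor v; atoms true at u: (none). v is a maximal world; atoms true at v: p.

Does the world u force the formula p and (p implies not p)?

u does not force p and (p implies not p) since u fails p.

No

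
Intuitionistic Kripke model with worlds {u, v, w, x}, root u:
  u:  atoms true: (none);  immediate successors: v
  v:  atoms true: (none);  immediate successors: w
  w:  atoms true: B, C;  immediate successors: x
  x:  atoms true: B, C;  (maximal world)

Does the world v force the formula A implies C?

v forces A implies C vacuously: no world accessible from v forces the antecedent A.

Yes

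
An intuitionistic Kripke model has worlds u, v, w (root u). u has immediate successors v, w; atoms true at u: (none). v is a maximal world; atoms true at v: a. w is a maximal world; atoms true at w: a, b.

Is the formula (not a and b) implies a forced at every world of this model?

u forces (not a and b) implies a vacuously: no world accessible from u forces the antecedent not a and b.
Since the root u forces (not a and b) implies a and forcing is persistent (monotone upward), every world forces it.

Yes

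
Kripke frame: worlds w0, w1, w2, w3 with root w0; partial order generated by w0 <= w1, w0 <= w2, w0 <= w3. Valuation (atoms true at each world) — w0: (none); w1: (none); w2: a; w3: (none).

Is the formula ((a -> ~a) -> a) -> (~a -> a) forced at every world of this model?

w0 ||- ((a -> ~a) -> a) -> (~a -> a): every world accessible from w0 that forces (a -> ~a) -> a (namely w2) also forces ~a -> a.
Since the root w0 forces ((a -> ~a) -> a) -> (~a -> a) and forcing is persistent (monotone upward), every world forces it.

Yes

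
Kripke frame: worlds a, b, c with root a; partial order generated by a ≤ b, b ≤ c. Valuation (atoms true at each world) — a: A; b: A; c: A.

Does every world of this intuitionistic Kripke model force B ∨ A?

a ⊩ B ∨ A via the disjunct A.
Since the root a forces B ∨ A and forcing is persistent (monotone upward), every world forces it.

Yes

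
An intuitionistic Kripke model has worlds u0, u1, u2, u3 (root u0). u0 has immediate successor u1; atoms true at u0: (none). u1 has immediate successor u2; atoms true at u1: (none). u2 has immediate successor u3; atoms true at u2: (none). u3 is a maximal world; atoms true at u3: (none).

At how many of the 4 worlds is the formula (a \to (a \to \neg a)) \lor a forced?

4

u0: forces it.
u1: forces it.
u2: forces it.
u3: forces it.
Worlds forcing the formula: {u0, u1, u2, u3}.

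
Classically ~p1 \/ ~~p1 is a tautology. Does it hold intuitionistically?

No

This is the weak law of excluded middle, which is not intuitionistically valid.
A Kripke countermodel: worlds u0, u1, u2; order generated by u0 <= u1, u0 <= u2; atoms true at each world — u0:{}; u1:{p1}; u2:{}.
u0 ||-/- ~p1 \/ ~~p1: neither disjunct is forced at u0.
u0 ||-/- ~p1 since u1 is accessible from u0 and u1 ||- p1.
So the root u0 does not force the formula.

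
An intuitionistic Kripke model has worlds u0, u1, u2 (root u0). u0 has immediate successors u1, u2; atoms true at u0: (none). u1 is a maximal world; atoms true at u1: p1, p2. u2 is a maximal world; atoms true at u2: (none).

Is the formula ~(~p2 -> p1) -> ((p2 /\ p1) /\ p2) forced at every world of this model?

No

Not every world: u0 ||-/- ~(~p2 -> p1) -> ((p2 /\ p1) /\ p2).
u0 ||-/- ~(~p2 -> p1) -> ((p2 /\ p1) /\ p2): at the accessible world u2, u2 ||- ~(~p2 -> p1) but u2 ||-/- (p2 /\ p1) /\ p2.
u2 ||-/- (p2 /\ p1) /\ p2 since u2 fails p2 /\ p1.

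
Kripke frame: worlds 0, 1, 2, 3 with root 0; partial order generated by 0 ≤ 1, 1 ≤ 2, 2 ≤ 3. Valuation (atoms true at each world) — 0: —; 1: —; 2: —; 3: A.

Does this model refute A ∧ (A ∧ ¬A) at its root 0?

0 ⊮ A ∧ (A ∧ ¬A) since 0 fails A.
So the root 0 does not force A ∧ (A ∧ ¬A); the model is a countermodel.

Yes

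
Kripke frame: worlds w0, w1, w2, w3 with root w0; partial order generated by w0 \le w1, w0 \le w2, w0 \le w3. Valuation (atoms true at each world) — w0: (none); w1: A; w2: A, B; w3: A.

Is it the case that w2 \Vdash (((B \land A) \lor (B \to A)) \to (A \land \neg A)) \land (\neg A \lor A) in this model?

w2 \nVdash (((B \land A) \lor (B \to A)) \to (A \land \neg A)) \land (\neg A \lor A) since w2 fails ((B \land A) \lor (B \to A)) \to (A \land \neg A).

No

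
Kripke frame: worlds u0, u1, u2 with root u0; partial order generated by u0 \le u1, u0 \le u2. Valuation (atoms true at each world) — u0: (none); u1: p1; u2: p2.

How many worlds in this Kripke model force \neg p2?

u0: does not force it — u0 \nVdash \neg p2 since u2 is accessible from u0 and u2 \Vdash p2.
u1: forces it.
u2: does not force it — u2 \nVdash \neg p2 since u2 is accessible from u2 and u2 \Vdash p2.
Worlds forcing the formula: {u1}.

1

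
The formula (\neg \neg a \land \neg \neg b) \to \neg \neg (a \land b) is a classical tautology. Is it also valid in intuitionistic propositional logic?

This is the distribution of double negation over conjunction, which is intuitionistically derivable.
Assume \neg \neg a, \neg \neg b, and \neg (a \land b). From a we'd get \neg b (since a \land b is refuted), contradicting \neg \neg b; so \neg a, contradicting \neg \neg a.

Yes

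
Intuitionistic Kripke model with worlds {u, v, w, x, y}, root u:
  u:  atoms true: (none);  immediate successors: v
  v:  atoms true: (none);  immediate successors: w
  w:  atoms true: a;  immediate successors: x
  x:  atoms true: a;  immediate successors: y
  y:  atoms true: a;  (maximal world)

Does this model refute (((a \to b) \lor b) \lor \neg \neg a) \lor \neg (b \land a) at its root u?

No

u \Vdash (((a \to b) \lor b) \lor \neg \neg a) \lor \neg (b \land a) via the disjunct ((a \to b) \lor b) \lor \neg \neg a.
So the root u forces (((a \to b) \lor b) \lor \neg \neg a) \lor \neg (b \land a); the model is not a countermodel.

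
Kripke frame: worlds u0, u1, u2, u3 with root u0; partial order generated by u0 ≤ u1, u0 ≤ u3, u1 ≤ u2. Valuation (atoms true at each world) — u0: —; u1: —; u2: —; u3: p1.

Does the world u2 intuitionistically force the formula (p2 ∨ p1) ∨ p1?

u2 ⊮ (p2 ∨ p1) ∨ p1: neither disjunct is forced at u2.
u2 ⊮ p2 ∨ p1: neither disjunct is forced at u2.
u2 lacks atom p2, so u2 ⊮ p2.

No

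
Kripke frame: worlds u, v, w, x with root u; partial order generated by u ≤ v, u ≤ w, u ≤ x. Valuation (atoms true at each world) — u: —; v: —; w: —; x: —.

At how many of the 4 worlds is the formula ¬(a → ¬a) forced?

0

u: does not force it — u ⊮ ¬(a → ¬a) since u is accessible from u and u ⊩ a → ¬a.
v: does not force it — v ⊮ ¬(a → ¬a) since v is accessible from v and v ⊩ a → ¬a.
w: does not force it — w ⊮ ¬(a → ¬a) since w is accessible from w and w ⊩ a → ¬a.
x: does not force it.
Worlds forcing the formula: { }.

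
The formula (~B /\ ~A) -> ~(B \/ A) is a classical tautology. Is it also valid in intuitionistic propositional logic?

This is a constructively valid De Morgan direction (conjunction of negations to negated disjunction), which is intuitionistically derivable.
If both ~B and ~A hold at a world, no accessible world forces B or forces A, so none forces B \/ A.

Yes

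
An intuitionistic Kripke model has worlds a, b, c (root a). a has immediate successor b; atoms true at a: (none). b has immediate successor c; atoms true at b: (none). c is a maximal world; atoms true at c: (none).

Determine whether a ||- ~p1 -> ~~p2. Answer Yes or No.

a ||-/- ~p1 -> ~~p2: already at a itself, a ||- ~p1 but a ||-/- ~~p2.
a ||-/- ~~p2 since a is accessible from a and a ||- ~p2.
a ||- ~p2: no world accessible from a forces p2.

No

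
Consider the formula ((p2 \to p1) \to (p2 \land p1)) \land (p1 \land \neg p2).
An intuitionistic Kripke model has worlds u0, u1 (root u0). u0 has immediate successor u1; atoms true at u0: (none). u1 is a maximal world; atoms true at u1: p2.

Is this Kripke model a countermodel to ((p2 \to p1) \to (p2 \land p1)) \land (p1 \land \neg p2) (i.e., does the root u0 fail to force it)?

u0 \nVdash ((p2 \to p1) \to (p2 \land p1)) \land (p1 \land \neg p2) since u0 fails p1 \land \neg p2.
So the root u0 does not force ((p2 \to p1) \to (p2 \land p1)) \land (p1 \land \neg p2); the model is a countermodel.

Yes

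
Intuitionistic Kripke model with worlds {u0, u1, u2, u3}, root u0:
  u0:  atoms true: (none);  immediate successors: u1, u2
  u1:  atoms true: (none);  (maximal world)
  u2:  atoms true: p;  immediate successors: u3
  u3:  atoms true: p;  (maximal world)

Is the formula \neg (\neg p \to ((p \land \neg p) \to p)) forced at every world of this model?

Not every world: u0 \nVdash \neg (\neg p \to ((p \land \neg p) \to p)).
u0 \nVdash \neg (\neg p \to ((p \land \neg p) \to p)) since u0 is accessible from u0 and u0 \Vdash \neg p \to ((p \land \neg p) \to p).
u0 \Vdash \neg p \to ((p \land \neg p) \to p): every world accessible from u0 that forces \neg p (namely u1) also forces (p \land \neg p) \to p.

No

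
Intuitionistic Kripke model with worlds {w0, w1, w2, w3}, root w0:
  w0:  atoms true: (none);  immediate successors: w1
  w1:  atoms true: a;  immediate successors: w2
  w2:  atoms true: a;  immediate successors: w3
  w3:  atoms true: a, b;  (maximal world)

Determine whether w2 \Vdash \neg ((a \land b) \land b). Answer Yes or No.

w2 \nVdash \neg ((a \land b) \land b) since w3 is accessible from w2 and w3 \Vdash (a \land b) \land b.
w3 \Vdash (a \land b) \land b since w3 forces both conjuncts.

No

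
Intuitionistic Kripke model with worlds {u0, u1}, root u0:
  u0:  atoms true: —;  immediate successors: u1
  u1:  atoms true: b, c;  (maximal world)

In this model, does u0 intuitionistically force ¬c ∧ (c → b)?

No

u0 ⊮ ¬c ∧ (c → b) since u0 fails ¬c.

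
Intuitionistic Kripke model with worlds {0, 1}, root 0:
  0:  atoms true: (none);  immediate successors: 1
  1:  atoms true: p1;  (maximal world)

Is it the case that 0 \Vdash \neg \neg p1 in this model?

Yes

0 \Vdash \neg \neg p1: no world accessible from 0 forces \neg p1.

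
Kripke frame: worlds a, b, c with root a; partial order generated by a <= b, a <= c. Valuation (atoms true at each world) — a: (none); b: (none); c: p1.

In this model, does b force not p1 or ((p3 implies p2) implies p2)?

b forces not p1 or ((p3 implies p2) implies p2) via the disjunct not p1.

Yes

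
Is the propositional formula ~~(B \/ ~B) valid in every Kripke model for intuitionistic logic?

This is the double negation of excluded middle, which is intuitionistically derivable.
Assuming ~(B \/ ~B): from B we'd get B \/ ~B, so ~B; but then B \/ ~B again — contradiction. Hence ~~(B \/ ~B).

Yes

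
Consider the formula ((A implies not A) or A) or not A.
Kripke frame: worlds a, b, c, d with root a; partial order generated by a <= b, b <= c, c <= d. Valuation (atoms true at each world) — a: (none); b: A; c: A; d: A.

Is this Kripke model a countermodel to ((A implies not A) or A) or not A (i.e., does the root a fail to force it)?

Yes

a does not force ((A implies not A) or A) or not A: neither disjunct is forced at a.
a does not force (A implies not A) or A: neither disjunct is forced at a.
a does not force A implies not A: at the accessible world b, b forces A but b does not force not A.
b does not force not A since b is accessible from b and b forces A.
So the root a does not force ((A implies not A) or A) or not A; the model is a countermodel.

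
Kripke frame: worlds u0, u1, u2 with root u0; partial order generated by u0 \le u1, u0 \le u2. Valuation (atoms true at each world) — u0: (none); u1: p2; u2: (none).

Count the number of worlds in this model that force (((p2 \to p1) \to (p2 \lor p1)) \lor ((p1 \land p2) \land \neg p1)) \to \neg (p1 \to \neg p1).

1

u0: does not force it — u0 \nVdash (((p2 \to p1) \to (p2 \lor p1)) \lor ((p1 \land p2) \land \neg p1)) \to \neg (p1 \to \neg p1): at the accessible world u1, u1 \Vdash ((p2 \to p1) \to (p2 \lor p1)) \lor ((p1 \land p2) \land \neg p1) but u1 \nVdash \neg (p1 \to \neg p1).
u1: does not force it — u1 \nVdash (((p2 \to p1) \to (p2 \lor p1)) \lor ((p1 \land p2) \land \neg p1)) \to \neg (p1 \to \neg p1): already at u1 itself, u1 \Vdash ((p2 \to p1) \to (p2 \lor p1)) \lor ((p1 \land p2) \land \neg p1) but u1 \nVdash \neg (p1 \to \neg p1).
u2: forces it.
Worlds forcing the formula: {u2}.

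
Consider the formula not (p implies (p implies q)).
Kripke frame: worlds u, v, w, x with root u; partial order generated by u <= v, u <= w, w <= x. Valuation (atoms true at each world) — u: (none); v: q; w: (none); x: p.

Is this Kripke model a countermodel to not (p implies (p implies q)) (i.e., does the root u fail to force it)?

u does not force not (p implies (p implies q)) since v is accessible from u and v forces p implies (p implies q).
v forces p implies (p implies q) vacuously: no world accessible from v forces the antecedent p.
So the root u does not force not (p implies (p implies q)); the model is a countermodel.

Yes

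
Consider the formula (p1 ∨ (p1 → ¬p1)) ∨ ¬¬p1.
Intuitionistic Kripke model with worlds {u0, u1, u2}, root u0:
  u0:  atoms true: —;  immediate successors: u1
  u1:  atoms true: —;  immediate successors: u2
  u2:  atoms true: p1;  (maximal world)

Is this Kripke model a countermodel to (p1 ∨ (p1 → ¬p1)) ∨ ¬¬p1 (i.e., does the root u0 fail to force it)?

No

u0 ⊩ (p1 ∨ (p1 → ¬p1)) ∨ ¬¬p1 via the disjunct ¬¬p1.
So the root u0 forces (p1 ∨ (p1 → ¬p1)) ∨ ¬¬p1; the model is not a countermodel.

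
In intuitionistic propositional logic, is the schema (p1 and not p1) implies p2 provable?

Yes

This is an instance of ex falso quodlibet, which is intuitionistically derivable.
No world can force both p1 and not p1, so the antecedent p1 and not p1 is never forced and the implication holds vacuously at every world.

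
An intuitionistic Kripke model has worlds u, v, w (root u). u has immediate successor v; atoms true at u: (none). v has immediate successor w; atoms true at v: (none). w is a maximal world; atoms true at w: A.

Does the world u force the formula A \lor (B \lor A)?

u \nVdash A \lor (B \lor A): neither disjunct is forced at u.
u lacks atom A, so u \nVdash A.

No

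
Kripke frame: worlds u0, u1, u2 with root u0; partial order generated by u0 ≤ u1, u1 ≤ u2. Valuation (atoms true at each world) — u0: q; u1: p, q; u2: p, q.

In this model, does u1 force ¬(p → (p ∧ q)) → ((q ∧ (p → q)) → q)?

Yes

u1 ⊩ ¬(p → (p ∧ q)) → ((q ∧ (p → q)) → q) vacuously: no world accessible from u1 forces the antecedent ¬(p → (p ∧ q)).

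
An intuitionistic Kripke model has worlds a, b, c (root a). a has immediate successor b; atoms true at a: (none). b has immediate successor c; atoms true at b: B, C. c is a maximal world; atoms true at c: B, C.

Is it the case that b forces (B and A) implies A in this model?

Yes

b forces (B and A) implies A vacuously: no world accessible from b forces the antecedent B and A.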